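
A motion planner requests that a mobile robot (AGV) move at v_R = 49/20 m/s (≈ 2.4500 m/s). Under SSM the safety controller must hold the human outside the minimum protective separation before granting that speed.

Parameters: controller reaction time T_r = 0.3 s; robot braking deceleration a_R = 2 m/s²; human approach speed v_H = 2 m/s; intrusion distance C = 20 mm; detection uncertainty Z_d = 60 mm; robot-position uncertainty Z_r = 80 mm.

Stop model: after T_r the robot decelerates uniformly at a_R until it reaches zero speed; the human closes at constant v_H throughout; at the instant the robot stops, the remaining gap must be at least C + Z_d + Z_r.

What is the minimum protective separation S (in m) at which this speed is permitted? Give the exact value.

stop time T_s = (49/20)/2 = 1.2250 s
reaction-phase robot travel = 2.4500·0.3000 = 0.7350 m
robot covers 2.4500·1.2250 − ½·2.0000·1.2250² = 1.5006 m while stopping
human over T_r+T_s: 2.0000·(0.3000+1.2250) = 3.0500 m
C+Z_d+Z_r = 0.0200+0.0600+0.0800 = 0.1600 m
S_min ≈ 0.7350+1.5006+3.0500+0.1600  ⇒  S_min = 8713/1600 m

S_min = 8713/1600 m = 5.4456 m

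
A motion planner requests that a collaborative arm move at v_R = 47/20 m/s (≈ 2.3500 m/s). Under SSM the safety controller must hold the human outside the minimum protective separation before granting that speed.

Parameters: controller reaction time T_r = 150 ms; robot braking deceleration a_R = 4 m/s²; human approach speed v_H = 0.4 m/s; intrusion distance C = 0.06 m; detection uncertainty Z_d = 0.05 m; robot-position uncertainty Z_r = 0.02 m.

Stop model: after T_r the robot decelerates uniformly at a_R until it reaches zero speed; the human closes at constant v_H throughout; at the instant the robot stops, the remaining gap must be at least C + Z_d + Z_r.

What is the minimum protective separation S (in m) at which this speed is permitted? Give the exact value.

S_min = 4697/3200 m = 1.4678 m

stop time T_s = (47/20)/4 = 0.5875 s
reaction-phase robot travel = 2.3500·0.1500 = 0.3525 m
robot covers 2.3500·0.5875 − ½·4.0000·0.5875² = 0.6903 m while stopping
human closes 0.4000·0.7375 = 0.2950 m
residual clearance needed = 0.0600+0.0500+0.0200 = 0.1300 m
S_min ≈ 0.3525+0.6903+0.2950+0.1300  ⇒  S_min = 4697/3200 m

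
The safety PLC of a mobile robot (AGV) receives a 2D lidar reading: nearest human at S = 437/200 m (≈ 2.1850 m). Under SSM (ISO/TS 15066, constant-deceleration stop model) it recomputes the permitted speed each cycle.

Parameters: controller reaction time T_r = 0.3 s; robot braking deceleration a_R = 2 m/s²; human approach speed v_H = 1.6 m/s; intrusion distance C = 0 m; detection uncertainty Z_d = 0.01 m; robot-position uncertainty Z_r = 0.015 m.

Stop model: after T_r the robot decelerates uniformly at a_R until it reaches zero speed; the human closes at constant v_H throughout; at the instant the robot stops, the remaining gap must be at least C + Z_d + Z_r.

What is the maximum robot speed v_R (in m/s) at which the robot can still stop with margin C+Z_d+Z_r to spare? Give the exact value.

collect terms ⇒ (1/4)·v_R² + (11/10)·v_R + (-42/25) = 0
  disc = (11/10)² − 4·(1/4)·(-42/25) = 289/100 ; √disc = 17/10
  v_R = (−(11/10) + 17/10) / (2·(1/4)) = 6/5 m/s
check:
stop time T_s = (6/5)/2 = 0.6000 s
robot covers v_R·T_r = 1.2000·0.3000 = 0.3600 m before braking
robot under decel: 1.2000²/(2·2.0000) = 0.3600 m
person approaches 1.6000·(0.3000+0.6000) = 1.4400 m
C+Z_d+Z_r = 0.0000+0.0100+0.0150 = 0.0250 m
sum ≈ 0.3600+0.3600+1.4400+0.0250 ≈ 2.1850 m = S ✓

v_R_max = 6/5 m/s = 1.2000 m/s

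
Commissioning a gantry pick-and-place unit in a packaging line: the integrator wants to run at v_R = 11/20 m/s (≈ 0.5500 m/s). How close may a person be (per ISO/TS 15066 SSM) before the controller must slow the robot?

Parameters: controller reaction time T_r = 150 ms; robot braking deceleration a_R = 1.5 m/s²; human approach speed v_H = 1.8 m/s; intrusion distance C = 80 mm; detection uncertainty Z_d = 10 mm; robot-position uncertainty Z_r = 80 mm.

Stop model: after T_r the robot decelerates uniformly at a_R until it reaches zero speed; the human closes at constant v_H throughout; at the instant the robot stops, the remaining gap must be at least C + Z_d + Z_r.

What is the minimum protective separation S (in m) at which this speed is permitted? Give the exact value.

T_s = v_R/a_R = (11/20)/(3/2) = 0.3667 s
robot in T_r: 0.5500·0.1500 = 0.0825 m
robot covers 0.5500·0.3667 − ½·1.5000·0.3667² = 0.1008 m while stopping
person approaches 1.8000·(0.1500+0.3667) = 0.9300 m
residual clearance needed = 0.0800+0.0100+0.0800 = 0.1700 m
S_min ≈ 0.0825+0.1008+0.9300+0.1700  ⇒  S_min = 77/60 m

S_min = 77/60 m = 1.2833 m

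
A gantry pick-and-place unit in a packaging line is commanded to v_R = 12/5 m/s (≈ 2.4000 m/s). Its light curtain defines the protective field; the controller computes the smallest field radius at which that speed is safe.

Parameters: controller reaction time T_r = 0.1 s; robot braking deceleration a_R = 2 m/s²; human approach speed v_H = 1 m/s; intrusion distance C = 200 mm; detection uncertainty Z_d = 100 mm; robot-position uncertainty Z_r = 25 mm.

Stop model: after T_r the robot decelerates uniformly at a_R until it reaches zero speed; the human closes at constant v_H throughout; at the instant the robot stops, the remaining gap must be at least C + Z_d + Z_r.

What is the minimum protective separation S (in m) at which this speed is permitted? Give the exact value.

stop time T_s = (12/5)/2 = 1.2000 s
robot covers v_R·T_r = 2.4000·0.1000 = 0.2400 m before braking
robot covers 2.4000·1.2000 − ½·2.0000·1.2000² = 1.4400 m while stopping
person approaches 1.0000·(0.1000+1.2000) = 1.3000 m
margins: 0.2000+0.1000+0.0250 = 0.3250 m
S_min ≈ 0.2400+1.4400+1.3000+0.3250  ⇒  S_min = 661/200 m

S_min = 661/200 m = 3.3050 m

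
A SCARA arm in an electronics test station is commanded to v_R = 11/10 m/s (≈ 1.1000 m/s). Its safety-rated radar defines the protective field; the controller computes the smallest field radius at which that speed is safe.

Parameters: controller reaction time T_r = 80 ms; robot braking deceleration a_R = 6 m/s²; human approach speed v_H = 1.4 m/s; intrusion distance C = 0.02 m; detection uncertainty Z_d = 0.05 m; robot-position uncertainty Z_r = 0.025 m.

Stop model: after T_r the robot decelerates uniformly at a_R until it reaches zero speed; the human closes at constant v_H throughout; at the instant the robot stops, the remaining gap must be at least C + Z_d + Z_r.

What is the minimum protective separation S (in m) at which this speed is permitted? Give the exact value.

S_min = 261/400 m = 0.6525 m

braking lasts T_s = (11/10)/6 = 0.1833 s
reaction-phase robot travel = 1.1000·0.0800 = 0.0880 m
robot under decel: 1.1000²/(2·6.0000) = 0.1008 m
human closes 1.4000·0.2633 = 0.3687 m
margins: 0.0200+0.0500+0.0250 = 0.0950 m
S_min ≈ 0.0880+0.1008+0.3687+0.0950  ⇒  S_min = 261/400 m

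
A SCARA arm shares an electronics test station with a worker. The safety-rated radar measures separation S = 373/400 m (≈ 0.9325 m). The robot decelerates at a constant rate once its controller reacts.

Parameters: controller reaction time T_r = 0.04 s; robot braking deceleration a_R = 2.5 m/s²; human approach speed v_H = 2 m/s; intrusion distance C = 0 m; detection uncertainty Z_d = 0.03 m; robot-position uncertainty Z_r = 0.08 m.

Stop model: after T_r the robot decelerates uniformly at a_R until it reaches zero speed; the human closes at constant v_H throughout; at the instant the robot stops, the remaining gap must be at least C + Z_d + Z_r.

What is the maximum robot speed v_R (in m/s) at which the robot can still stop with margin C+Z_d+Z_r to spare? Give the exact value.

quadratic (1/5)·v² + (21/25)·v + (-297/400) = 0
  disc = (21/25)² − 4·(1/5)·(-297/400) = 3249/2500 ; √disc = 57/50
  v_R = (−(21/25) + 57/50) / (2·(1/5)) = 3/4 m/s
check:
braking lasts T_s = (3/4)/(5/2) = 0.3000 s
reaction-phase robot travel = 0.7500·0.0400 = 0.0300 m
braking distance = 0.7500²/(2·2.5000) = 0.1125 m
human over T_r+T_s: 2.0000·(0.0400+0.3000) = 0.6800 m
C+Z_d+Z_r = 0.0000+0.0300+0.0800 = 0.1100 m
sum ≈ 0.0300+0.1125+0.6800+0.1100 ≈ 0.9325 m = S ✓

v_R_max = 3/4 m/s = 0.7500 m/s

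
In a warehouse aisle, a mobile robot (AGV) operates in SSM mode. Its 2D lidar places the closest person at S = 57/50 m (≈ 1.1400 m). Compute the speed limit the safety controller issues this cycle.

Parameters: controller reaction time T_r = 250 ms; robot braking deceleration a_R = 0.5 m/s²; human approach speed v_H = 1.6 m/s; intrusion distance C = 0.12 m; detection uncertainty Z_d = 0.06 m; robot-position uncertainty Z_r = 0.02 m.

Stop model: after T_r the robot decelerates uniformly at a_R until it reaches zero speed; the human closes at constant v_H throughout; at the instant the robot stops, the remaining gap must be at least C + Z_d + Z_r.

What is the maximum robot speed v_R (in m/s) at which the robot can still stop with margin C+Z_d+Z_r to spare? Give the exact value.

v_R_max = 3/20 m/s = 0.1500 m/s

collect terms ⇒ (1)·v_R² + (69/20)·v_R + (-27/50) = 0
  disc = (69/20)² − 4·(1)·(-27/50) = 225/16 ; √disc = 15/4
  v_R = (−(69/20) + 15/4) / (2·(1)) = 3/20 m/s
check:
braking lasts T_s = (3/20)/(1/2) = 0.3000 s
robot covers v_R·T_r = 0.1500·0.2500 = 0.0375 m before braking
robot under decel: 0.1500²/(2·0.5000) = 0.0225 m
human over T_r+T_s: 1.6000·(0.2500+0.3000) = 0.8800 m
residual clearance needed = 0.1200+0.0600+0.0200 = 0.2000 m
sum ≈ 0.0375+0.0225+0.8800+0.2000 ≈ 1.1400 m = S ✓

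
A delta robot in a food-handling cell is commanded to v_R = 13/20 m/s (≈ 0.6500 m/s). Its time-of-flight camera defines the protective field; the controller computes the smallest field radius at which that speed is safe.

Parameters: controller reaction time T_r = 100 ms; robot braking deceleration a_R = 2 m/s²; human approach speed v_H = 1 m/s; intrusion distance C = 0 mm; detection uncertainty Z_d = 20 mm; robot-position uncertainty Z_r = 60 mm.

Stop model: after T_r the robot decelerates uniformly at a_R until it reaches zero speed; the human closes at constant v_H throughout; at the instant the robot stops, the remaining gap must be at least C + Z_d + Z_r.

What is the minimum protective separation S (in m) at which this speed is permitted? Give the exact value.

S_min = 1081/1600 m = 0.6756 m

braking lasts T_s = (13/20)/2 = 0.3250 s
reaction-phase robot travel = 0.6500·0.1000 = 0.0650 m
braking distance = 0.6500²/(2·2.0000) = 0.1056 m
human over T_r+T_s: 1.0000·(0.1000+0.3250) = 0.4250 m
C+Z_d+Z_r = 0.0000+0.0200+0.0600 = 0.0800 m
S_min ≈ 0.0650+0.1056+0.4250+0.0800  ⇒  S_min = 1081/1600 m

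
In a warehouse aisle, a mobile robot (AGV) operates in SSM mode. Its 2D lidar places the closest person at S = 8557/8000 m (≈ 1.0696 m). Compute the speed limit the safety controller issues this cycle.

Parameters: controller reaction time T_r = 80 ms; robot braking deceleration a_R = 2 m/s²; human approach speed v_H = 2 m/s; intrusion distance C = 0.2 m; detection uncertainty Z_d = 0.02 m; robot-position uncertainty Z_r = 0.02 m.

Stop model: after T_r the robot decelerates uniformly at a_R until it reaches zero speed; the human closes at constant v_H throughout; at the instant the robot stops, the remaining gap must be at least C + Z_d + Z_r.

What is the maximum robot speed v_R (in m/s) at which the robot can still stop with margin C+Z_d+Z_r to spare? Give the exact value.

quadratic (1/4)·v² + (27/25)·v + (-5357/8000) = 0
  disc = (27/25)² − 4·(1/4)·(-5357/8000) = 73441/40000 ; √disc = 271/200
  v_R = (−(27/25) + 271/200) / (2·(1/4)) = 11/20 m/s
check:
T_s = v_R/a_R = (11/20)/2 = 0.2750 s
reaction-phase robot travel = 0.5500·0.0800 = 0.0440 m
robot under decel: 0.5500²/(2·2.0000) = 0.0756 m
human closes 2.0000·0.3550 = 0.7100 m
residual clearance needed = 0.2000+0.0200+0.0200 = 0.2400 m
sum ≈ 0.0440+0.0756+0.7100+0.2400 ≈ 1.0696 m = S ✓

v_R_max = 11/20 m/s = 0.5500 m/s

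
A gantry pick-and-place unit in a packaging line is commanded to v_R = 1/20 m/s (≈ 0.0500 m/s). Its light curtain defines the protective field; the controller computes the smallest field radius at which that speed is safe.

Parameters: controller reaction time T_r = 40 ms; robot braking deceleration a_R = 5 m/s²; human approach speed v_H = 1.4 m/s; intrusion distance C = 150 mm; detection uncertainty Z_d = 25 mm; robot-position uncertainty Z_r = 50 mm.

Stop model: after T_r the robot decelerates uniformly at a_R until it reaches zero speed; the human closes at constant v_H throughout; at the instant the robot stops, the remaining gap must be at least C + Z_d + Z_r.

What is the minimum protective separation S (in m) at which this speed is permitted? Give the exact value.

S_min = 1189/4000 m = 0.2973 m

T_s = v_R/a_R = (1/20)/5 = 0.0100 s
reaction-phase robot travel = 0.0500·0.0400 = 0.0020 m
robot under decel: 0.0500²/(2·5.0000) = 0.0003 m
human over T_r+T_s: 1.4000·(0.0400+0.0100) = 0.0700 m
residual clearance needed = 0.1500+0.0250+0.0500 = 0.2250 m
S_min ≈ 0.0020+0.0003+0.0700+0.2250  ⇒  S_min = 1189/4000 m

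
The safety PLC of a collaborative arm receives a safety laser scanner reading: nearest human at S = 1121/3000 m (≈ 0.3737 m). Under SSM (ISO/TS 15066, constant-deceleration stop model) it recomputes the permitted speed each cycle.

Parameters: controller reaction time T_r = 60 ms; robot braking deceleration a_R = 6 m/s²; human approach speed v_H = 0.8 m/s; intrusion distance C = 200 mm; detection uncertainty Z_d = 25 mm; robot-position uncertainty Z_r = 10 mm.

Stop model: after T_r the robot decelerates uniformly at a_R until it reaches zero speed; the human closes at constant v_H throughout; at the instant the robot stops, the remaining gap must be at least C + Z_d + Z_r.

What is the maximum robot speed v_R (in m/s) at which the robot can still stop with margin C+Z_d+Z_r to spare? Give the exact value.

quadratic (1/12)·v² + (29/150)·v + (-34/375) = 0
  disc = (29/150)² − 4·(1/12)·(-34/375) = 169/2500 ; √disc = 13/50
  v_R = (−(29/150) + 13/50) / (2·(1/12)) = 2/5 m/s
check:
braking lasts T_s = (2/5)/6 = 0.0667 s
reaction-phase robot travel = 0.4000·0.0600 = 0.0240 m
braking distance = 0.4000²/(2·6.0000) = 0.0133 m
person approaches 0.8000·(0.0600+0.0667) = 0.1013 m
C+Z_d+Z_r = 0.2000+0.0250+0.0100 = 0.2350 m
sum ≈ 0.0240+0.0133+0.1013+0.2350 ≈ 0.3737 m = S ✓

v_R_max = 2/5 m/s = 0.4000 m/s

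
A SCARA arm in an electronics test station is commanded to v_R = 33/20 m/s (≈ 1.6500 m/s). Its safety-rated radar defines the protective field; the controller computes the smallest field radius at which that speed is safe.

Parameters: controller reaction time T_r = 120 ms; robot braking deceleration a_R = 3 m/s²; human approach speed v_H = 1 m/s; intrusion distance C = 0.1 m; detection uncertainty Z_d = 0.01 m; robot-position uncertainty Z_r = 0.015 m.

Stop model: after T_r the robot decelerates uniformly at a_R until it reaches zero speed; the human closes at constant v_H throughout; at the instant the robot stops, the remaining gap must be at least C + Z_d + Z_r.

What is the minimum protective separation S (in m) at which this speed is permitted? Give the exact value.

T_s = v_R/a_R = (33/20)/3 = 0.5500 s
reaction-phase robot travel = 1.6500·0.1200 = 0.1980 m
braking distance = 1.6500²/(2·3.0000) = 0.4537 m
human over T_r+T_s: 1.0000·(0.1200+0.5500) = 0.6700 m
margins: 0.1000+0.0100+0.0150 = 0.1250 m
S_min ≈ 0.1980+0.4537+0.6700+0.1250  ⇒  S_min = 5787/4000 m

S_min = 5787/4000 m = 1.4467 m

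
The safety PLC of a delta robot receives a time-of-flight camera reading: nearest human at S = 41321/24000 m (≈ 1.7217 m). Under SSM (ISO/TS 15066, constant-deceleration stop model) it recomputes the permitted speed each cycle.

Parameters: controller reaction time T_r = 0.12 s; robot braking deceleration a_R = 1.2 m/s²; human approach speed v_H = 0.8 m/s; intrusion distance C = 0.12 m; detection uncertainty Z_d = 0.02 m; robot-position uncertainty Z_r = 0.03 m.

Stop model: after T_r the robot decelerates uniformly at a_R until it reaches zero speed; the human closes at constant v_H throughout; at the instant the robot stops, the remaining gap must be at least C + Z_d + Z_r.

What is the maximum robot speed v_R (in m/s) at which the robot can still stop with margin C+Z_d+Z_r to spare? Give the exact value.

v_R_max = 23/20 m/s = 1.1500 m/s

at the boundary: (5/12)·v² + (59/75)·v + (-34937/24000) = 0
  disc = (59/75)² − 4·(5/12)·(-34937/24000) = 121801/40000 ; √disc = 349/200
  v_R = (−(59/75) + 349/200) / (2·(5/12)) = 23/20 m/s
check:
T_s = v_R/a_R = (23/20)/(6/5) = 0.9583 s
reaction-phase robot travel = 1.1500·0.1200 = 0.1380 m
braking distance = 1.1500²/(2·1.2000) = 0.5510 m
person approaches 0.8000·(0.1200+0.9583) = 0.8627 m
residual clearance needed = 0.1200+0.0200+0.0300 = 0.1700 m
sum ≈ 0.1380+0.5510+0.8627+0.1700 ≈ 1.7217 m = S ✓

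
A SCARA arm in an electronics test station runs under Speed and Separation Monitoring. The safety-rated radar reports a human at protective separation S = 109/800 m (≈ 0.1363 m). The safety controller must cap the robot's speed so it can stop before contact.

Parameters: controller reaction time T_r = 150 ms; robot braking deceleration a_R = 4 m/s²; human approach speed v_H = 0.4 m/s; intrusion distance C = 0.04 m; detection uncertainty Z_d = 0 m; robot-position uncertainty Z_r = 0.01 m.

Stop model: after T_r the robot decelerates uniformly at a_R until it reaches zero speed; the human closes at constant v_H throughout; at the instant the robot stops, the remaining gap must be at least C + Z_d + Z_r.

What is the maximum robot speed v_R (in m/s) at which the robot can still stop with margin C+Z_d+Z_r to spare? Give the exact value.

collect terms ⇒ (1/8)·v_R² + (1/4)·v_R + (-21/800) = 0
  disc = (1/4)² − 4·(1/8)·(-21/800) = 121/1600 ; √disc = 11/40
  v_R = (−(1/4) + 11/40) / (2·(1/8)) = 1/10 m/s
check:
stop time T_s = (1/10)/4 = 0.0250 s
reaction-phase robot travel = 0.1000·0.1500 = 0.0150 m
braking distance = 0.1000²/(2·4.0000) = 0.0013 m
person approaches 0.4000·(0.1500+0.0250) = 0.0700 m
C+Z_d+Z_r = 0.0400+0.0000+0.0100 = 0.0500 m
sum ≈ 0.0150+0.0013+0.0700+0.0500 ≈ 0.1363 m = S ✓

v_R_max = 1/10 m/s = 0.1000 m/s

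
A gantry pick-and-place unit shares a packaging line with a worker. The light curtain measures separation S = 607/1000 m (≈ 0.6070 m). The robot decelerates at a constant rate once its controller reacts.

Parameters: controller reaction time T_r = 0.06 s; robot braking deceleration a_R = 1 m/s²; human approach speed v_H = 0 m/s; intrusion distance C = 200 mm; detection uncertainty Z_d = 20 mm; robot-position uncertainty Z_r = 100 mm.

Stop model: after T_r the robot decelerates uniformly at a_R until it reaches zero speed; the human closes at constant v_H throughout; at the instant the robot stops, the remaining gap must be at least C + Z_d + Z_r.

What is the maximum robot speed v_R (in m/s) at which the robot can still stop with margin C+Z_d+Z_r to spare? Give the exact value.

quadratic (1/2)·v² + (3/50)·v + (-287/1000) = 0
  disc = (3/50)² − 4·(1/2)·(-287/1000) = 361/625 ; √disc = 19/25
  v_R = (−(3/50) + 19/25) / (2·(1/2)) = 7/10 m/s
check:
stop time T_s = (7/10)/1 = 0.7000 s
reaction-phase robot travel = 0.7000·0.0600 = 0.0420 m
robot under decel: 0.7000²/(2·1.0000) = 0.2450 m
human closes 0.0000·0.7600 = 0.0000 m
margins: 0.2000+0.0200+0.1000 = 0.3200 m
sum ≈ 0.0420+0.2450+0.0000+0.3200 ≈ 0.6070 m = S ✓

v_R_max = 7/10 m/s = 0.7000 m/s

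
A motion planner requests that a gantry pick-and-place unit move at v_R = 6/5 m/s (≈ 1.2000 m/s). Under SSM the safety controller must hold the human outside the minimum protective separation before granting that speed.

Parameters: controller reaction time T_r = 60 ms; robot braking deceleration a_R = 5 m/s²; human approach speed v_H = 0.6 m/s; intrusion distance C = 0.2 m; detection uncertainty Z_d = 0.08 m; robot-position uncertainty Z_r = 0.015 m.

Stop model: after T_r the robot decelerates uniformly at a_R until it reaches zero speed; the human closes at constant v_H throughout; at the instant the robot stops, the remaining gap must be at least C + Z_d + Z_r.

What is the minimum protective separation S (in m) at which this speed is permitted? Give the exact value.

S_min = 691/1000 m = 0.6910 m

braking lasts T_s = (6/5)/5 = 0.2400 s
robot covers v_R·T_r = 1.2000·0.0600 = 0.0720 m before braking
robot under decel: 1.2000²/(2·5.0000) = 0.1440 m
person approaches 0.6000·(0.0600+0.2400) = 0.1800 m
C+Z_d+Z_r = 0.2000+0.0800+0.0150 = 0.2950 m
S_min ≈ 0.0720+0.1440+0.1800+0.2950  ⇒  S_min = 691/1000 m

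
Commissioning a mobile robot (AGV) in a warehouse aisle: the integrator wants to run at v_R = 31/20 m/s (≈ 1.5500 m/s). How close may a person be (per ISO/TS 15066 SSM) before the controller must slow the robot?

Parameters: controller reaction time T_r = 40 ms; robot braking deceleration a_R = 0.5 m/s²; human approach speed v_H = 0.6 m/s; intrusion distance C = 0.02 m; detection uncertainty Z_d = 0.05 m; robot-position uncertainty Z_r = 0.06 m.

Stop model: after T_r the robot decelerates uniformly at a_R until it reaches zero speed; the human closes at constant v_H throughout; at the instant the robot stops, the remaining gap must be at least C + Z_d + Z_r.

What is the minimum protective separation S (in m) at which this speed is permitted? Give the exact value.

S_min = 8957/2000 m = 4.4785 m

braking lasts T_s = (31/20)/(1/2) = 3.1000 s
robot covers v_R·T_r = 1.5500·0.0400 = 0.0620 m before braking
robot covers 1.5500·3.1000 − ½·0.5000·3.1000² = 2.4025 m while stopping
human over T_r+T_s: 0.6000·(0.0400+3.1000) = 1.8840 m
residual clearance needed = 0.0200+0.0500+0.0600 = 0.1300 m
S_min ≈ 0.0620+2.4025+1.8840+0.1300  ⇒  S_min = 8957/2000 m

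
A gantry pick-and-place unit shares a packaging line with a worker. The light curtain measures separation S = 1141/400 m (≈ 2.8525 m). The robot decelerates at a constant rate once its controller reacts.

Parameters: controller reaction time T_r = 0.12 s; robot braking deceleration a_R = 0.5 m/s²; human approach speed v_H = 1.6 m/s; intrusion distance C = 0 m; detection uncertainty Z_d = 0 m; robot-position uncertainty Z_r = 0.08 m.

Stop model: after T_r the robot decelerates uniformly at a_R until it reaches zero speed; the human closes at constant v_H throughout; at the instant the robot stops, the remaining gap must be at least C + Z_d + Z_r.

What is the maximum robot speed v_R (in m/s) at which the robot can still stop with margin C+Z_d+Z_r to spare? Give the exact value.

v_R_max = 13/20 m/s = 0.6500 m/s

at the boundary: (1)·v² + (83/25)·v + (-5161/2000) = 0
  disc = (83/25)² − 4·(1)·(-5161/2000) = 53361/2500 ; √disc = 231/50
  v_R = (−(83/25) + 231/50) / (2·(1)) = 13/20 m/s
check:
braking lasts T_s = (13/20)/(1/2) = 1.3000 s
robot covers v_R·T_r = 0.6500·0.1200 = 0.0780 m before braking
robot covers 0.6500·1.3000 − ½·0.5000·1.3000² = 0.4225 m while stopping
human over T_r+T_s: 1.6000·(0.1200+1.3000) = 2.2720 m
margins: 0.0000+0.0000+0.0800 = 0.0800 m
sum ≈ 0.0780+0.4225+2.2720+0.0800 ≈ 2.8525 m = S ✓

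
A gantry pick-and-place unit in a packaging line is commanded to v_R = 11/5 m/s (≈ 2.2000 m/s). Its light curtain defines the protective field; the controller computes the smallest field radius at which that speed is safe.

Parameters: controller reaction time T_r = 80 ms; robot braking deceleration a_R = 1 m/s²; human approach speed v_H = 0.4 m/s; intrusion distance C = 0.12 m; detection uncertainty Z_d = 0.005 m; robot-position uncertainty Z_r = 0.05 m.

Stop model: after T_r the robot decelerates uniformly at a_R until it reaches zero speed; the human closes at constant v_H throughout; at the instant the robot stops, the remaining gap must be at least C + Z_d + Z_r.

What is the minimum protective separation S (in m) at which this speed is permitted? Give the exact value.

T_s = v_R/a_R = (11/5)/1 = 2.2000 s
robot covers v_R·T_r = 2.2000·0.0800 = 0.1760 m before braking
robot covers 2.2000·2.2000 − ½·1.0000·2.2000² = 2.4200 m while stopping
human over T_r+T_s: 0.4000·(0.0800+2.2000) = 0.9120 m
margins: 0.1200+0.0050+0.0500 = 0.1750 m
S_min ≈ 0.1760+2.4200+0.9120+0.1750  ⇒  S_min = 3683/1000 m

S_min = 3683/1000 m = 3.6830 m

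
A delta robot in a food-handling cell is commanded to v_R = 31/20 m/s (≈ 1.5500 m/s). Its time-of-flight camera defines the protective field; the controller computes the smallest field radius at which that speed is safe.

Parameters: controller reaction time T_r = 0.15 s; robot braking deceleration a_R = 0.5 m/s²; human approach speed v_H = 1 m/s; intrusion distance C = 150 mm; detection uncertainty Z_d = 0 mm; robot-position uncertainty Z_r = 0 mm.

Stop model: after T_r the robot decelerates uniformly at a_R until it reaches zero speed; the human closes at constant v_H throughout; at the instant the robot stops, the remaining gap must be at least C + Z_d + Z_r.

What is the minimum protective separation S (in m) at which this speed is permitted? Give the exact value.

stop time T_s = (31/20)/(1/2) = 3.1000 s
robot in T_r: 1.5500·0.1500 = 0.2325 m
robot under decel: 1.5500²/(2·0.5000) = 2.4025 m
person approaches 1.0000·(0.1500+3.1000) = 3.2500 m
C+Z_d+Z_r = 0.1500+0.0000+0.0000 = 0.1500 m
S_min ≈ 0.2325+2.4025+3.2500+0.1500  ⇒  S_min = 1207/200 m

S_min = 1207/200 m = 6.0350 m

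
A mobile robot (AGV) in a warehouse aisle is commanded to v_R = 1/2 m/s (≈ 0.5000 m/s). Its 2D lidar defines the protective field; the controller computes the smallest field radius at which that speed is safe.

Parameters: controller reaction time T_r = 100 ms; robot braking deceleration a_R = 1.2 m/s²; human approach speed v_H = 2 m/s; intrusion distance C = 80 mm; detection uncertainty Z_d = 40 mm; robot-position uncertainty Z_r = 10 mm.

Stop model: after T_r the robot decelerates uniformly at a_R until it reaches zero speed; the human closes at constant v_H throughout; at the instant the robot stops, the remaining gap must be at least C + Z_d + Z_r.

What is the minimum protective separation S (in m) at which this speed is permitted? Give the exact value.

braking lasts T_s = (1/2)/(6/5) = 0.4167 s
reaction-phase robot travel = 0.5000·0.1000 = 0.0500 m
robot under decel: 0.5000²/(2·1.2000) = 0.1042 m
person approaches 2.0000·(0.1000+0.4167) = 1.0333 m
C+Z_d+Z_r = 0.0800+0.0400+0.0100 = 0.1300 m
S_min ≈ 0.0500+0.1042+1.0333+0.1300  ⇒  S_min = 527/400 m

S_min = 527/400 m = 1.3175 m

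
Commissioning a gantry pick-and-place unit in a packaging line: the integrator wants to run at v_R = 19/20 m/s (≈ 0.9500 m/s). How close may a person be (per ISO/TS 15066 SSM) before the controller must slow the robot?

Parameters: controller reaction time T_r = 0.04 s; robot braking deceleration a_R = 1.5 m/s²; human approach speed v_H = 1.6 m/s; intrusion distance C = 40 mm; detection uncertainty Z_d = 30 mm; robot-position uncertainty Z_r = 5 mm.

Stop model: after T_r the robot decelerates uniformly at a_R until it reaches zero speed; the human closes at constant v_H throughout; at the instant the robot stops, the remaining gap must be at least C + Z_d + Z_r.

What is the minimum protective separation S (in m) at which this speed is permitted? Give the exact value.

braking lasts T_s = (19/20)/(3/2) = 0.6333 s
robot covers v_R·T_r = 0.9500·0.0400 = 0.0380 m before braking
robot under decel: 0.9500²/(2·1.5000) = 0.3008 m
human over T_r+T_s: 1.6000·(0.0400+0.6333) = 1.0773 m
residual clearance needed = 0.0400+0.0300+0.0050 = 0.0750 m
S_min ≈ 0.0380+0.3008+1.0773+0.0750  ⇒  S_min = 8947/6000 m

S_min = 8947/6000 m = 1.4912 m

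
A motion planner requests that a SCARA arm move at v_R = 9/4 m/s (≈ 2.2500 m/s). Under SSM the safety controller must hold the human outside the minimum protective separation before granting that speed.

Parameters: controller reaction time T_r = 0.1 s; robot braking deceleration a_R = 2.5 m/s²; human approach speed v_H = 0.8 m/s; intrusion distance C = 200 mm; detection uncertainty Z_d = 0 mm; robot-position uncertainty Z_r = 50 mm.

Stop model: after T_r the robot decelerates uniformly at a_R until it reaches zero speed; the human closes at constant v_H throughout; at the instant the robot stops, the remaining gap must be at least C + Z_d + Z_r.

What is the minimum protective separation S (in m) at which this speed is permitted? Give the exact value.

S_min = 183/80 m = 2.2875 m

stop time T_s = (9/4)/(5/2) = 0.9000 s
robot covers v_R·T_r = 2.2500·0.1000 = 0.2250 m before braking
braking distance = 2.2500²/(2·2.5000) = 1.0125 m
human over T_r+T_s: 0.8000·(0.1000+0.9000) = 0.8000 m
residual clearance needed = 0.2000+0.0000+0.0500 = 0.2500 m
S_min ≈ 0.2250+1.0125+0.8000+0.2500  ⇒  S_min = 183/80 m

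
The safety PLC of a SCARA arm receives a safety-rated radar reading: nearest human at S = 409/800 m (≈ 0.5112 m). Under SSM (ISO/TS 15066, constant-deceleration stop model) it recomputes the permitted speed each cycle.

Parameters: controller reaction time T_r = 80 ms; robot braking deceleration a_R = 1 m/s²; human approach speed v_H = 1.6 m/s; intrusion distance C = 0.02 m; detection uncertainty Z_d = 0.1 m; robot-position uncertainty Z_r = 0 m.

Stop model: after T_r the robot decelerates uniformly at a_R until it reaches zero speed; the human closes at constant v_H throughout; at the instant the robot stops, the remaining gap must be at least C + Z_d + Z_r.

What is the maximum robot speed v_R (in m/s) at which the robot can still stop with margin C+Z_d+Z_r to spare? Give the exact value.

v_R_max = 3/20 m/s = 0.1500 m/s

quadratic (1/2)·v² + (42/25)·v + (-1053/4000) = 0
  disc = (42/25)² − 4·(1/2)·(-1053/4000) = 33489/10000 ; √disc = 183/100
  v_R = (−(42/25) + 183/100) / (2·(1/2)) = 3/20 m/s
check:
T_s = v_R/a_R = (3/20)/1 = 0.1500 s
robot in T_r: 0.1500·0.0800 = 0.0120 m
robot under decel: 0.1500²/(2·1.0000) = 0.0112 m
human over T_r+T_s: 1.6000·(0.0800+0.1500) = 0.3680 m
residual clearance needed = 0.0200+0.1000+0.0000 = 0.1200 m
sum ≈ 0.0120+0.0112+0.3680+0.1200 ≈ 0.5112 m = S ✓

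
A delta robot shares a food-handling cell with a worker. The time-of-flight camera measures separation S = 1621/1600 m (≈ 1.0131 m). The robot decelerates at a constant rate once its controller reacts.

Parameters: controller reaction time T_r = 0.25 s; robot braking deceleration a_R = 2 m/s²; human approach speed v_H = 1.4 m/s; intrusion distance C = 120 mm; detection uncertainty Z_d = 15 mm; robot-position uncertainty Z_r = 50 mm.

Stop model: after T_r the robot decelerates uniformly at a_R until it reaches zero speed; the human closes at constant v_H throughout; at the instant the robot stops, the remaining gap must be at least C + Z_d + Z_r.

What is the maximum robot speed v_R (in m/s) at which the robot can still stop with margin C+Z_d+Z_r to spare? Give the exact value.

at the boundary: (1/4)·v² + (19/20)·v + (-153/320) = 0
  disc = (19/20)² − 4·(1/4)·(-153/320) = 2209/1600 ; √disc = 47/40
  v_R = (−(19/20) + 47/40) / (2·(1/4)) = 9/20 m/s
check:
braking lasts T_s = (9/20)/2 = 0.2250 s
reaction-phase robot travel = 0.4500·0.2500 = 0.1125 m
robot under decel: 0.4500²/(2·2.0000) = 0.0506 m
human over T_r+T_s: 1.4000·(0.2500+0.2250) = 0.6650 m
C+Z_d+Z_r = 0.1200+0.0150+0.0500 = 0.1850 m
sum ≈ 0.1125+0.0506+0.6650+0.1850 ≈ 1.0131 m = S ✓

v_R_max = 9/20 m/s = 0.4500 m/s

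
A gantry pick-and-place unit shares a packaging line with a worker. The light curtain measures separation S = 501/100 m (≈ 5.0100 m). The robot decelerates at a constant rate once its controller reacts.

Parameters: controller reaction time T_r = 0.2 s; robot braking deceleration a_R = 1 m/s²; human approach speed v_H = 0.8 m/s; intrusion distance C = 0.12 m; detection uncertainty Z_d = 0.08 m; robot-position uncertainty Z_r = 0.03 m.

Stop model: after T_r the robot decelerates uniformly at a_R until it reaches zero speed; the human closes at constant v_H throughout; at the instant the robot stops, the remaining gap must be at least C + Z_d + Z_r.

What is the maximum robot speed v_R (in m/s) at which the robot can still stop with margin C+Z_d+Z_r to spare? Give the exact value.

v_R_max = 11/5 m/s = 2.2000 m/s

quadratic (1/2)·v² + (1)·v + (-231/50) = 0
  disc = (1)² − 4·(1/2)·(-231/50) = 256/25 ; √disc = 16/5
  v_R = (−(1) + 16/5) / (2·(1/2)) = 11/5 m/s
check:
stop time T_s = (11/5)/1 = 2.2000 s
robot in T_r: 2.2000·0.2000 = 0.4400 m
braking distance = 2.2000²/(2·1.0000) = 2.4200 m
person approaches 0.8000·(0.2000+2.2000) = 1.9200 m
margins: 0.1200+0.0800+0.0300 = 0.2300 m
sum ≈ 0.4400+2.4200+1.9200+0.2300 ≈ 5.0100 m = S ✓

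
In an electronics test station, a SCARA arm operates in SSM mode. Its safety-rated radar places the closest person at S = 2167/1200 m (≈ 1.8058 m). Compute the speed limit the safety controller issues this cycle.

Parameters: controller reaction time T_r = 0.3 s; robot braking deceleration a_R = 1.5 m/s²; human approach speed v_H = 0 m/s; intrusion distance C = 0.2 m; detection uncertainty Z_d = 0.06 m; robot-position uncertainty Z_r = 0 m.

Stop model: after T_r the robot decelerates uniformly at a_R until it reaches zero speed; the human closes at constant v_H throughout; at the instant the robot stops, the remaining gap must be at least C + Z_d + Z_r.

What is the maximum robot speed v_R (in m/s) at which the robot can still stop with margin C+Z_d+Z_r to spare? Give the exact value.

collect terms ⇒ (1/3)·v_R² + (3/10)·v_R + (-371/240) = 0
  disc = (3/10)² − 4·(1/3)·(-371/240) = 484/225 ; √disc = 22/15
  v_R = (−(3/10) + 22/15) / (2·(1/3)) = 7/4 m/s
check:
T_s = v_R/a_R = (7/4)/(3/2) = 1.1667 s
reaction-phase robot travel = 1.7500·0.3000 = 0.5250 m
robot covers 1.7500·1.1667 − ½·1.5000·1.1667² = 1.0208 m while stopping
human closes 0.0000·1.4667 = 0.0000 m
margins: 0.2000+0.0600+0.0000 = 0.2600 m
sum ≈ 0.5250+1.0208+0.0000+0.2600 ≈ 1.8058 m = S ✓

v_R_max = 7/4 m/s = 1.7500 m/s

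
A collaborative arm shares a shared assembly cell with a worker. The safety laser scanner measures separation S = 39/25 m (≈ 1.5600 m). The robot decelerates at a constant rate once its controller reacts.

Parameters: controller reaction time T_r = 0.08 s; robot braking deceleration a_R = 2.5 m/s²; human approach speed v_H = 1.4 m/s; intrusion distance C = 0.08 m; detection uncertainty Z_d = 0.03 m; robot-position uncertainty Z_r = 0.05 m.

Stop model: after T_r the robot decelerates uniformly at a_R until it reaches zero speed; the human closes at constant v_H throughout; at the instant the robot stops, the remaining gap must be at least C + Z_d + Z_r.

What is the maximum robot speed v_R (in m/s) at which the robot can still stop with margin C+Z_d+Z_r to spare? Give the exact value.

collect terms ⇒ (1/5)·v_R² + (16/25)·v_R + (-161/125) = 0
  disc = (16/25)² − 4·(1/5)·(-161/125) = 36/25 ; √disc = 6/5
  v_R = (−(16/25) + 6/5) / (2·(1/5)) = 7/5 m/s
check:
stop time T_s = (7/5)/(5/2) = 0.5600 s
reaction-phase robot travel = 1.4000·0.0800 = 0.1120 m
robot covers 1.4000·0.5600 − ½·2.5000·0.5600² = 0.3920 m while stopping
person approaches 1.4000·(0.0800+0.5600) = 0.8960 m
C+Z_d+Z_r = 0.0800+0.0300+0.0500 = 0.1600 m
sum ≈ 0.1120+0.3920+0.8960+0.1600 ≈ 1.5600 m = S ✓

v_R_max = 7/5 m/s = 1.4000 m/s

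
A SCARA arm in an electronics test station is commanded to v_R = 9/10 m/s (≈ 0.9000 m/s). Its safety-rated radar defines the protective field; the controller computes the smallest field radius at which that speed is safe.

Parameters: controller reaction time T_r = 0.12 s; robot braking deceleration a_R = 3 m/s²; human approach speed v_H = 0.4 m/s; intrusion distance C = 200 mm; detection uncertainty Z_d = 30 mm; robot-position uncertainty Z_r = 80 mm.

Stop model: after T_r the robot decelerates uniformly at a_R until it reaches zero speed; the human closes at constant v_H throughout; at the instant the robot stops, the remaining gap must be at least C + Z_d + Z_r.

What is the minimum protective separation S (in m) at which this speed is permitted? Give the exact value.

S_min = 721/1000 m = 0.7210 m

T_s = v_R/a_R = (9/10)/3 = 0.3000 s
robot covers v_R·T_r = 0.9000·0.1200 = 0.1080 m before braking
robot under decel: 0.9000²/(2·3.0000) = 0.1350 m
person approaches 0.4000·(0.1200+0.3000) = 0.1680 m
residual clearance needed = 0.2000+0.0300+0.0800 = 0.3100 m
S_min ≈ 0.1080+0.1350+0.1680+0.3100  ⇒  S_min = 721/1000 m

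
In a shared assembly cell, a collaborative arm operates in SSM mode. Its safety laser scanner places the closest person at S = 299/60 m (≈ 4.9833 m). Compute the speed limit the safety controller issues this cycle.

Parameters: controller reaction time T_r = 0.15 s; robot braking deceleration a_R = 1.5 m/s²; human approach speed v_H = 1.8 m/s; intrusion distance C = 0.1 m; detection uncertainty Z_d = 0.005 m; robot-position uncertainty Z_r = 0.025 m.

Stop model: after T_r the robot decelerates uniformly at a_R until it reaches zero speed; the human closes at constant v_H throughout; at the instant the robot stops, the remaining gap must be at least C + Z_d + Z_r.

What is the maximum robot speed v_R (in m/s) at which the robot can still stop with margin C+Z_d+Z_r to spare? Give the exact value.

v_R_max = 11/5 m/s = 2.2000 m/s

quadratic (1/3)·v² + (27/20)·v + (-55/12) = 0
  disc = (27/20)² − 4·(1/3)·(-55/12) = 28561/3600 ; √disc = 169/60
  v_R = (−(27/20) + 169/60) / (2·(1/3)) = 11/5 m/s
check:
stop time T_s = (11/5)/(3/2) = 1.4667 s
reaction-phase robot travel = 2.2000·0.1500 = 0.3300 m
braking distance = 2.2000²/(2·1.5000) = 1.6133 m
person approaches 1.8000·(0.1500+1.4667) = 2.9100 m
residual clearance needed = 0.1000+0.0050+0.0250 = 0.1300 m
sum ≈ 0.3300+1.6133+2.9100+0.1300 ≈ 4.9833 m = S ✓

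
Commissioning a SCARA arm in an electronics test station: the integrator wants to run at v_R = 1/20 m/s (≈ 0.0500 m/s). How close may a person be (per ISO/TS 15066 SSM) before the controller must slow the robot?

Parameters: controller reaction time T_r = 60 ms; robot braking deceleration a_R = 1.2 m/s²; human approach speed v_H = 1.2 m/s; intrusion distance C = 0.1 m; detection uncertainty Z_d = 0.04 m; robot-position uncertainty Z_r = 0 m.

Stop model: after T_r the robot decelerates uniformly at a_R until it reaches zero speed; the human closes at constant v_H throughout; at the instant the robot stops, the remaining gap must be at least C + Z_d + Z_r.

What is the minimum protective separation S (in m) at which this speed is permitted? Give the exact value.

stop time T_s = (1/20)/(6/5) = 0.0417 s
robot in T_r: 0.0500·0.0600 = 0.0030 m
robot covers 0.0500·0.0417 − ½·1.2000·0.0417² = 0.0010 m while stopping
person approaches 1.2000·(0.0600+0.0417) = 0.1220 m
residual clearance needed = 0.1000+0.0400+0.0000 = 0.1400 m
S_min ≈ 0.0030+0.0010+0.1220+0.1400  ⇒  S_min = 1277/4800 m

S_min = 1277/4800 m = 0.2660 m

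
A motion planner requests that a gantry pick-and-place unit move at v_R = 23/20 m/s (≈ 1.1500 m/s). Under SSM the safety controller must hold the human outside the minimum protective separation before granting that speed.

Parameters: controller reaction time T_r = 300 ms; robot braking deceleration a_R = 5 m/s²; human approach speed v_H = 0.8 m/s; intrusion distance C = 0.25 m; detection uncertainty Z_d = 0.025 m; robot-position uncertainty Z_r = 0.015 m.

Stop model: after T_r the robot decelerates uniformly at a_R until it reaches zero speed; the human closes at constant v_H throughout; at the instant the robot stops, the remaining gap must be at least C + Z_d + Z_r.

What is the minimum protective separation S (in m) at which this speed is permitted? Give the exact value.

braking lasts T_s = (23/20)/5 = 0.2300 s
reaction-phase robot travel = 1.1500·0.3000 = 0.3450 m
robot covers 1.1500·0.2300 − ½·5.0000·0.2300² = 0.1323 m while stopping
human closes 0.8000·0.5300 = 0.4240 m
margins: 0.2500+0.0250+0.0150 = 0.2900 m
S_min ≈ 0.3450+0.1323+0.4240+0.2900  ⇒  S_min = 953/800 m

S_min = 953/800 m = 1.1912 m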